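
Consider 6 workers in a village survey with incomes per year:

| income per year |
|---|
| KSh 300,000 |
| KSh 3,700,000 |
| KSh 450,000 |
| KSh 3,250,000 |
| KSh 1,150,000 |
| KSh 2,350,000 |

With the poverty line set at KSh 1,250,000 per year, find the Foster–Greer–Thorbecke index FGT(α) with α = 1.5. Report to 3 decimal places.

Below the line: KSh 300,000, KSh 450,000, KSh 1,150,000 (q = 3 of N = 6).
Gap ratios (z−y)/z: (1250000−300000)/1250000 = 0.7600; (1250000−450000)/1250000 = 0.6400; (1250000−1150000)/1250000 = 0.0800.
Raised to α = 1.5: 0.66255; 0.51200; 0.02263.
Sum = 1.197180; FGT(1.5) = 1.197180 / 6 = 0.200.

0.200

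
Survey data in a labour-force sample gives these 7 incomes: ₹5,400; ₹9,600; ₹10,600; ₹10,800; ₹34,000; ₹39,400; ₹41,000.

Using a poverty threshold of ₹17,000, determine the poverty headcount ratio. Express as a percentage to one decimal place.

57.1%

4 of the 7 households have income below ₹17,000.
H = 4/7 = 57.1%.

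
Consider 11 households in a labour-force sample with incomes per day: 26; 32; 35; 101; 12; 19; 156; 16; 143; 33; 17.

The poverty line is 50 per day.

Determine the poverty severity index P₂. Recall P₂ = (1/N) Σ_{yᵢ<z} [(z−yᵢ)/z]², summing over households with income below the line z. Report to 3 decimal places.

Poor units: 12, 16, 17, 19, 26, 32, 33, 35 (q = 8 of N = 11).
Relative gaps: (50−12)/50 = 0.7600; (50−16)/50 = 0.6800; (50−17)/50 = 0.6600; (50−19)/50 = 0.6200; (50−26)/50 = 0.4800; (50−32)/50 = 0.3600; (50−33)/50 = 0.3400; (50−35)/50 = 0.3000.
Squared: 0.5776; 0.4624; 0.4356; 0.3844; 0.2304; 0.1296; 0.1156; 0.0900.
Sum = 2.425600; P₂ = 2.425600 / 11 = 0.221.

0.221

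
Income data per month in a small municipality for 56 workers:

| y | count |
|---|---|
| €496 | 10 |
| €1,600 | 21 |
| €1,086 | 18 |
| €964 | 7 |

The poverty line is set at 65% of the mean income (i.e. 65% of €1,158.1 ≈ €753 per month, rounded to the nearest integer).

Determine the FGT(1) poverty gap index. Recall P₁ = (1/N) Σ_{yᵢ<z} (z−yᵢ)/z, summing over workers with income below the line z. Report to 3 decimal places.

Poor units: 10×€496 (q = 10 of N = 56).
Gap ratios (z−y)/z: (753−496)/753 = 0.3413 (×10).
Σ = 3.413015. Dividing by the full population N = 56 gives P₁ = 0.061.

0.061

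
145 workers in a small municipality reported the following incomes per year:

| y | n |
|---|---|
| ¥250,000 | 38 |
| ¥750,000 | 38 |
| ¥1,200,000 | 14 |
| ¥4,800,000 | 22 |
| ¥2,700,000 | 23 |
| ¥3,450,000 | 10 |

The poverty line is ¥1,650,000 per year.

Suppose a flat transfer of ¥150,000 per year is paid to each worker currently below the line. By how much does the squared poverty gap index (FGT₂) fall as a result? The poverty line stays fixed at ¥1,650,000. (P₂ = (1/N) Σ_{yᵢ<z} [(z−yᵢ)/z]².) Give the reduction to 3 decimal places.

0.066

Before: below the line — 38×¥250,000, 38×¥750,000, 14×¥1,200,000; squared poverty gap index (FGT₂) = 0.27382.
After the ¥150,000 transfer: below the line — 38×¥400,000, 38×¥900,000, 14×¥1,350,000; squared poverty gap index (FGT₂) = 0.20775.
Reduction = 0.27382 − 0.20775 = 0.066.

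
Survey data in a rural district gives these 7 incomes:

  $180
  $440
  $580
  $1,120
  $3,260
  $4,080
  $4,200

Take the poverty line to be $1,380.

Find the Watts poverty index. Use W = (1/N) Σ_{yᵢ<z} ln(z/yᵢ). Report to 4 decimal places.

Below the line: $180, $440, $580, $1,120 (q = 4 of N = 7).
ln(z/y) terms: ln(1380/180) = 2.0369; ln(1380/440) = 1.1431; ln(1380/580) = 0.8668; ln(1380/1120) = 0.2088.
W = 4.255511 / 7 = 0.6079.

0.6079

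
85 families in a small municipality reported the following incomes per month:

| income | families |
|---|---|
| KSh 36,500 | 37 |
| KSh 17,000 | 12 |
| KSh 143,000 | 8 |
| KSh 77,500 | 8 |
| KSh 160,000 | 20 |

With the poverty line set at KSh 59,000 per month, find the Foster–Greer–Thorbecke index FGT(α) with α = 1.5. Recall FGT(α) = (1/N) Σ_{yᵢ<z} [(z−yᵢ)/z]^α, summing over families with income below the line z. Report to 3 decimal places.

0.187

Poor units: 12×KSh 17,000, 37×KSh 36,500 (q = 49 of N = 85).
Gap ratios (z−y)/z: (59000−17000)/59000 = 0.7119 (×12); (59000−36500)/59000 = 0.3814 (×37).
Raised to α = 1.5: 0.60061 (×12); 0.23550 (×37).
Sum = 15.920973; FGT(1.5) = 15.920973 / 85 = 0.187.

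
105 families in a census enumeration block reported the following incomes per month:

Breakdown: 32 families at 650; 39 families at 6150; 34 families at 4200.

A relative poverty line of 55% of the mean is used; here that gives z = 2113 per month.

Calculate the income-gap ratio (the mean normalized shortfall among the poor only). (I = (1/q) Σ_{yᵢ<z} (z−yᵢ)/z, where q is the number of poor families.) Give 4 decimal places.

0.6924

Below the line: 32×650 (q = 32 of N = 105).
Relative gaps: 0.6924 (×32); sum = 22.156176.
I averages over the q = 32 poor units only: 22.156176 / 32 = 0.6924.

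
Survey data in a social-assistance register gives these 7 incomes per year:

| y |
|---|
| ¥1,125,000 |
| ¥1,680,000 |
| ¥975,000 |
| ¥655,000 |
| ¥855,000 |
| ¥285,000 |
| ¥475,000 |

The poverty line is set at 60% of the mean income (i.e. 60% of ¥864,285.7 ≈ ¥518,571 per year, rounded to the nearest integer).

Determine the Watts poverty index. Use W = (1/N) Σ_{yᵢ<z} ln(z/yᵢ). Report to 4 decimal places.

0.0980

Below z: ¥285,000, ¥475,000 (q = 2 of N = 7).
ln(z/y) terms: ln(518571/285000) = 0.5986; ln(518571/475000) = 0.0878.
W = 0.686350 / 7 = 0.0980.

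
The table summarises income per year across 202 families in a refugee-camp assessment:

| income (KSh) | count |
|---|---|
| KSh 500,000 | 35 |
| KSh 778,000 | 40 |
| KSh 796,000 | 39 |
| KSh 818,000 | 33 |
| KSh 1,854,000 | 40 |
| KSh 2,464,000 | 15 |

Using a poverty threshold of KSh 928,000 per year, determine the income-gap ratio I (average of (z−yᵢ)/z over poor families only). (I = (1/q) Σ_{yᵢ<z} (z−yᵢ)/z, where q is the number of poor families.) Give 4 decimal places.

Poor units: 35×KSh 500,000, 40×KSh 778,000, 39×KSh 796,000, 33×KSh 818,000 (q = 147 of N = 202).
Shortfall ratios (z−y)/z: 0.4612 (×35), 0.1616 (×40), 0.1422 (×39), 0.1185 (×33); sum = 32.066810.
I averages over the q = 147 poor units only: 32.066810 / 147 = 0.2181.

0.2181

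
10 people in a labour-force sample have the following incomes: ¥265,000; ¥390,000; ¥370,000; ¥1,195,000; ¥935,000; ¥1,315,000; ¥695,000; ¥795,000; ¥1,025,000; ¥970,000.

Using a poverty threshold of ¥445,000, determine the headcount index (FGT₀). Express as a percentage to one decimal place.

30.0%

3 of the 10 people have income below ¥445,000.
H = 3/10 = 30.0%.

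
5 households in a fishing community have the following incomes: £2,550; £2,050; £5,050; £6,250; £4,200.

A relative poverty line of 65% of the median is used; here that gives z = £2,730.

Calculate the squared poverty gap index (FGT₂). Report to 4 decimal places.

0.0133

Below the line: £2,050, £2,550 (q = 2 of N = 5).
Shortfall ratios: (2730−2050)/2730 = 0.2491; (2730−2550)/2730 = 0.0659.
Squared: 0.0620; 0.0043.
Sum = 0.066390; P₂ = 0.066390 / 5 = 0.0133.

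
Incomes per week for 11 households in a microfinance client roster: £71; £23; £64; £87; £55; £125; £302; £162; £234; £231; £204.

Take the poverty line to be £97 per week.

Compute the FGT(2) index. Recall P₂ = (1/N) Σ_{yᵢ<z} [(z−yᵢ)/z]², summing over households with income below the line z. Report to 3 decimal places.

Incomes under z: £23, £55, £64, £71, £87 (q = 5 of N = 11).
Shortfall ratios: (97−23)/97 = 0.7629; (97−55)/97 = 0.4330; (97−64)/97 = 0.3402; (97−71)/97 = 0.2680; (97−87)/97 = 0.1031.
Squared: 0.5820; 0.1875; 0.1157; 0.0718; 0.0106.
Sum = 0.967691; P₂ = 0.967691 / 11 = 0.088.

0.088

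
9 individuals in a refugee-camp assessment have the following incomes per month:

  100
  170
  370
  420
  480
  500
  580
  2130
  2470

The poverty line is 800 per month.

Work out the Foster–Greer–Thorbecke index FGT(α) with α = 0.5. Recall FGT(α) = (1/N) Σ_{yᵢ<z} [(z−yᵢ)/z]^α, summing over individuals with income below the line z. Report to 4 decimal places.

Below z: 100, 170, 370, 420, 480, 500, 580 (q = 7 of N = 9).
Gap ratios (z−y)/z: (800−100)/800 = 0.8750; (800−170)/800 = 0.7875; (800−370)/800 = 0.5375; (800−420)/800 = 0.4750; (800−480)/800 = 0.4000; (800−500)/800 = 0.3750; (800−580)/800 = 0.2750.
Raised to α = 0.5: 0.93541; 0.88741; 0.73314; 0.68920; 0.63246; 0.61237; 0.52440.
Sum = 5.014405; FGT(0.5) = 5.014405 / 9 = 0.5572.

0.5572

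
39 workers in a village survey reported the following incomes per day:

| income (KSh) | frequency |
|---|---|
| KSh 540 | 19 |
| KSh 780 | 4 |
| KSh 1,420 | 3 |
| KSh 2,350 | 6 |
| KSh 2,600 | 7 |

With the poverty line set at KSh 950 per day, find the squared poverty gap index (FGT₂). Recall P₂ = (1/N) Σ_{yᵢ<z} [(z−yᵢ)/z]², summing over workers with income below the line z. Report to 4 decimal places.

Below the line: 19×KSh 540, 4×KSh 780 (q = 23 of N = 39).
Relative gaps: (950−540)/950 = 0.4316 (×19); (950−780)/950 = 0.1789 (×4).
Squared: 0.1863 (×19); 0.0320 (×4).
Sum = 3.667036; P₂ = 3.667036 / 39 = 0.0940.

0.0940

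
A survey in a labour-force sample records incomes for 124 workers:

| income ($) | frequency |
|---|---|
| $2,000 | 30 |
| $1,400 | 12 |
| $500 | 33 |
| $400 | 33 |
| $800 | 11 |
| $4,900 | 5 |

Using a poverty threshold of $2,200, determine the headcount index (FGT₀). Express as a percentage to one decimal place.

119 of the 124 workers have income below $2,200.
H = 119/124 = 96.0%.

96.0%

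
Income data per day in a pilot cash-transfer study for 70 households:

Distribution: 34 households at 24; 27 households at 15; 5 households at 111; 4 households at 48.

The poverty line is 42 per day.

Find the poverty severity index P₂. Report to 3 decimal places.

0.249

Poor units: 27×15, 34×24 (q = 61 of N = 70).
Shortfall ratios: (42−15)/42 = 0.6429 (×27); (42−24)/42 = 0.4286 (×34).
Squared: 0.4133 (×27); 0.1837 (×34).
Sum = 17.403061; P₂ = 17.403061 / 70 = 0.249.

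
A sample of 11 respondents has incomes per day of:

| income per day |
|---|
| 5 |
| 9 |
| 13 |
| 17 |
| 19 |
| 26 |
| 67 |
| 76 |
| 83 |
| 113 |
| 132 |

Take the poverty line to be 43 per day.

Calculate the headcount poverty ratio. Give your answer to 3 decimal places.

0.545

6 of the 11 respondents have income below 43.
H = 6/11 = 0.545.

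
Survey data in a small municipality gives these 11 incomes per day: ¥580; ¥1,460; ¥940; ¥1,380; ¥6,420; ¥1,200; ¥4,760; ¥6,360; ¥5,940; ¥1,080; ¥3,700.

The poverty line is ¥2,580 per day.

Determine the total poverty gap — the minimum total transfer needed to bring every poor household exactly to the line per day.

Below z: ¥580, ¥940, ¥1,080, ¥1,200, ¥1,380, ¥1,460 (q = 6 of N = 11).
Individual gaps: 2580−580 = 2000; 2580−940 = 1640; 2580−1080 = 1500; 2580−1200 = 1380; 2580−1380 = 1200; 2580−1460 = 1120.
Aggregate gap = ¥8,840.

¥8,840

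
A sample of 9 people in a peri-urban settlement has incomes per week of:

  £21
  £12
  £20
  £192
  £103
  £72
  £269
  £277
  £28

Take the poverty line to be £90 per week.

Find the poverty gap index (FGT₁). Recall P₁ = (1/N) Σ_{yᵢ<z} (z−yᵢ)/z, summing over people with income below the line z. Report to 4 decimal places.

0.3667

Poor units: £12, £20, £21, £28, £72 (q = 5 of N = 9).
Normalized shortfalls: (90−12)/90 = 0.8667; (90−20)/90 = 0.7778; (90−21)/90 = 0.7667; (90−28)/90 = 0.6889; (90−72)/90 = 0.2000.
Sum of shortfalls = 3.300000; P₁ averages over all N: 3.300000 / 9 = 0.3667.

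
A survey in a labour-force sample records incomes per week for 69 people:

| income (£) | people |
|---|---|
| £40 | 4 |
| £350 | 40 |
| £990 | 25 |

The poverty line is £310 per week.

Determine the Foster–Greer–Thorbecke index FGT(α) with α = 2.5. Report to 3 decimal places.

Below the line: 4×£40 (q = 4 of N = 69).
Gap ratios (z−y)/z: (310−40)/310 = 0.8710 (×4).
Raised to α = 2.5: 0.70795 (×4).
Sum = 2.831817; FGT(2.5) = 2.831817 / 69 = 0.041.

0.041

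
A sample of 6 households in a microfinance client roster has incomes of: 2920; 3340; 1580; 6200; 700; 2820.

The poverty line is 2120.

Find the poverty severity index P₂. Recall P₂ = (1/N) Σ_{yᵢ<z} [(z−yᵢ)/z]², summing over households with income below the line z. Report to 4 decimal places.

0.0856

Below the line: 700, 1580 (q = 2 of N = 6).
Gap ratios (z−y)/z: (2120−700)/2120 = 0.6698; (2120−1580)/2120 = 0.2547.
Squared: 0.4486; 0.0649.
Sum = 0.513528; P₂ = 0.513528 / 6 = 0.0856.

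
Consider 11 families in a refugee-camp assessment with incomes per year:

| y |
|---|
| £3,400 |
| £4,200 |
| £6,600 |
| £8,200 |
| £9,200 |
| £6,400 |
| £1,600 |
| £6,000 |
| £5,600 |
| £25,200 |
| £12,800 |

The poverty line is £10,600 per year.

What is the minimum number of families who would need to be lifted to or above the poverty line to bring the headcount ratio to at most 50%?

4

Currently q = 9 of N = 11 are below the line (H = 0.818).
A headcount ratio of at most 50% allows at most ⌊0.50 × 11⌋ = 5 poor families.
So at least 9 − 5 = 4 must be lifted.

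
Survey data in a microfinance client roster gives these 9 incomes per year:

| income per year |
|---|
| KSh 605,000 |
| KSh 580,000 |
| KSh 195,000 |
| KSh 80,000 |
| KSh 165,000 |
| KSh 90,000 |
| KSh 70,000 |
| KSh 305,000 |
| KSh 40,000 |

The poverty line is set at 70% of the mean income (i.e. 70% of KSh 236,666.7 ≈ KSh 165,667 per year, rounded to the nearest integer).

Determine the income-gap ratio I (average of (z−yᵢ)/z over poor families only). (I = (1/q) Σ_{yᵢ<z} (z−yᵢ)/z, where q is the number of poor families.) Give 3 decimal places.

0.463

Below z: KSh 40,000, KSh 70,000, KSh 80,000, KSh 90,000, KSh 165,000 (q = 5 of N = 9).
Relative gaps: 0.7586, 0.5775, 0.5171, 0.4567, 0.0040; sum = 2.313889.
The income-gap ratio divides by q (the poor only): 2.313889 / 5 = 0.463.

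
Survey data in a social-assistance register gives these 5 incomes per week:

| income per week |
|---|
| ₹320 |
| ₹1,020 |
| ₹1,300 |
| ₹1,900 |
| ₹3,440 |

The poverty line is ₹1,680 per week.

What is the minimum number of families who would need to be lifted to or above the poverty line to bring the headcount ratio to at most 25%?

2

3 of the 5 families are poor, so H = 3/5 = 0.600.
A headcount ratio of at most 25% allows at most ⌊0.25 × 5⌋ = 1 poor families.
So at least 3 − 1 = 2 must be lifted.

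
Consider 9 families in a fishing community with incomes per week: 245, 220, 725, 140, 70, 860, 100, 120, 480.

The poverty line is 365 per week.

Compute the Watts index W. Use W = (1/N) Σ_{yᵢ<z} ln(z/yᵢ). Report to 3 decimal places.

Below z: 70, 100, 120, 140, 220, 245 (q = 6 of N = 9).
Log gaps: ln(365/70) = 1.6514; ln(365/100) = 1.2947; ln(365/120) = 1.1124; ln(365/140) = 0.9583; ln(365/220) = 0.5063; ln(365/245) = 0.3986.
W = 5.921699 / 9 = 0.658.

0.658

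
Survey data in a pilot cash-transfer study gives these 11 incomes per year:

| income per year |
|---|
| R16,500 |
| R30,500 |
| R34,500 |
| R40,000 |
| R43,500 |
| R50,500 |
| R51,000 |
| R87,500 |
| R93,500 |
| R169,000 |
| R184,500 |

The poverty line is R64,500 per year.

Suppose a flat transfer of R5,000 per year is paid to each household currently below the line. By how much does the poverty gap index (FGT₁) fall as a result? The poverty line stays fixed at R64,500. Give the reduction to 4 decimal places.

0.0493

Before: below the line — R16,500, R30,500, R34,500, R40,000, R43,500, R50,500, R51,000; poverty gap index (FGT₁) = 0.260747.
After the R5,000 transfer: below the line — R21,500, R35,500, R39,500, R45,000, R48,500, R55,500, R56,000; poverty gap index (FGT₁) = 0.211416.
Reduction = 0.260747 − 0.211416 = 0.0493.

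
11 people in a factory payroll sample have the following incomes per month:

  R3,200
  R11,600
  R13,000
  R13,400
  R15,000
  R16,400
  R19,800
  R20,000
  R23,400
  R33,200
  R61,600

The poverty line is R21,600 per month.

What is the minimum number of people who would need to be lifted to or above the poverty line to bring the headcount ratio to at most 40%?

8 of the 11 people are poor, so H = 8/11 = 0.727.
A headcount ratio of at most 40% allows at most ⌊0.40 × 11⌋ = 4 poor people.
So at least 8 − 4 = 4 must be lifted.

4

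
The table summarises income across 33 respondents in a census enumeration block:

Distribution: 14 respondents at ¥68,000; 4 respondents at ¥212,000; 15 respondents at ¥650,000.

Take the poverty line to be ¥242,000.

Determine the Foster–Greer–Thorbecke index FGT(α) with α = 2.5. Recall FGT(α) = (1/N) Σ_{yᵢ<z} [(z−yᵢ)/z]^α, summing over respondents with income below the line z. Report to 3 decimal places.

0.187

Incomes under z: 14×¥68,000, 4×¥212,000 (q = 18 of N = 33).
Shortfall ratios: (242000−68000)/242000 = 0.7190 (×14); (242000−212000)/242000 = 0.1240 (×4).
Raised to α = 2.5: 0.43836 (×14); 0.00541 (×4).
Sum = 6.158737; FGT(2.5) = 6.158737 / 33 = 0.187.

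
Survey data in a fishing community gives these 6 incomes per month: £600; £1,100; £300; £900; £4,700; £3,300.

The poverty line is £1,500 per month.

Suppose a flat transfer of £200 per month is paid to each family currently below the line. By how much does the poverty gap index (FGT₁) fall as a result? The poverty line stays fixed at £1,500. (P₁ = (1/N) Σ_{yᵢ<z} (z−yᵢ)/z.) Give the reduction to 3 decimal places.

0.089

Before: below the line — £300, £600, £900, £1,100; poverty gap index (FGT₁) = 0.34444.
After the £200 transfer: below the line — £500, £800, £1,100, £1,300; poverty gap index (FGT₁) = 0.25556.
Reduction = 0.34444 − 0.25556 = 0.089.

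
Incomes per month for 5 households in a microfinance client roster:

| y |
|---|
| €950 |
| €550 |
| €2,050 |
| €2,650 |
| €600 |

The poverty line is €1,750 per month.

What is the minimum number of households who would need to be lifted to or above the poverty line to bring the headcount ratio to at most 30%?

3 of the 5 households are poor, so H = 3/5 = 0.600.
A headcount ratio of at most 30% allows at most ⌊0.30 × 5⌋ = 1 poor households.
So at least 3 − 1 = 2 must be lifted.

2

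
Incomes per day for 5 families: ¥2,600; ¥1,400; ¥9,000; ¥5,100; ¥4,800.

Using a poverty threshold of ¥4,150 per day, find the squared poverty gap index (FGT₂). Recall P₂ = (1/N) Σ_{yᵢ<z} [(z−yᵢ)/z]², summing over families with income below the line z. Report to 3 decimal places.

Incomes under z: ¥1,400, ¥2,600 (q = 2 of N = 5).
Normalized shortfalls: (4150−1400)/4150 = 0.6627; (4150−2600)/4150 = 0.3735.
Squared: 0.4391; 0.1395.
Sum = 0.578604; P₂ = 0.578604 / 5 = 0.116.

0.116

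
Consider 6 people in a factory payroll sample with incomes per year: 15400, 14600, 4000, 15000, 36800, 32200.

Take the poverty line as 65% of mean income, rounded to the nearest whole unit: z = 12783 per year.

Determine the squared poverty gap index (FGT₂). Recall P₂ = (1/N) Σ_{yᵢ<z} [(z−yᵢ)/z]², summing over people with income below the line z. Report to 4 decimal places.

0.0787

Incomes under z: 4000 (q = 1 of N = 6).
Normalized shortfalls: (12783−4000)/12783 = 0.6871.
Squared: 0.4721.
Sum = 0.472085; P₂ = 0.472085 / 6 = 0.0787.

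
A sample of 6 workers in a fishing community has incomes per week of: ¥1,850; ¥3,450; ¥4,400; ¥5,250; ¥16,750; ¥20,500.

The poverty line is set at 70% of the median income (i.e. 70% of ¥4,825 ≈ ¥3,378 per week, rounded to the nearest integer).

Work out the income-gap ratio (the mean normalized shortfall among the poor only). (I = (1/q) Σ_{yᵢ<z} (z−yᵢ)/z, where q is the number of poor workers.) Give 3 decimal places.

Below the line: ¥1,850 (q = 1 of N = 6).
Shortfall ratios (z−y)/z: 0.4523; sum = 0.452339.
I averages over the q = 1 poor units only: 0.452339 / 1 = 0.452.

0.452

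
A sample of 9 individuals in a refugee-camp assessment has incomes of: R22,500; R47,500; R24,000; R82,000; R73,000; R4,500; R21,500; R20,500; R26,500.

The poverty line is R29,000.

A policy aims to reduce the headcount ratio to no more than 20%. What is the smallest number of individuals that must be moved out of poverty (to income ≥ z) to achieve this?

Currently q = 6 of N = 9 are below the line (H = 0.667).
A headcount ratio of at most 20% allows at most ⌊0.20 × 9⌋ = 1 poor individuals.
So at least 6 − 1 = 5 must be lifted.

5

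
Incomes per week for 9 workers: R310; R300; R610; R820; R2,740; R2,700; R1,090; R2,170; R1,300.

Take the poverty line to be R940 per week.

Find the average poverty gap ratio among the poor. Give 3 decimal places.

0.457

Incomes under z: R300, R310, R610, R820 (q = 4 of N = 9).
Shortfall ratios (z−y)/z: 0.6809, 0.6702, 0.3511, 0.1277; sum = 1.829787.
The income-gap ratio divides by q (the poor only): 1.829787 / 4 = 0.457.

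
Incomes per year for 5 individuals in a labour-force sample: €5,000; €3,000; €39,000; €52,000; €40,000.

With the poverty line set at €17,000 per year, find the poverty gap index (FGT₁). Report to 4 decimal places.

Below the line: €3,000, €5,000 (q = 2 of N = 5).
Relative gaps: (17000−3000)/17000 = 0.8235; (17000−5000)/17000 = 0.7059.
Σ = 1.529412. Dividing by the full population N = 5 gives P₁ = 0.3059.

0.3059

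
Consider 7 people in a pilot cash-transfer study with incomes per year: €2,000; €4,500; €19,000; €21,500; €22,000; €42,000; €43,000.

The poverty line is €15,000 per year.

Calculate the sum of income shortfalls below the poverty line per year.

€23,500

Below z: €2,000, €4,500 (q = 2 of N = 7).
Individual gaps: 15000−2000 = 13000; 15000−4500 = 10500.
Aggregate gap = €23,500.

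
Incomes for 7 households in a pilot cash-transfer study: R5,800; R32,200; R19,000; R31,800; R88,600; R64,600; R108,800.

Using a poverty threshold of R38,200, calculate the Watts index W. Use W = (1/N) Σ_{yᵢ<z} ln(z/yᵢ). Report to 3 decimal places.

0.420

Below the line: R5,800, R19,000, R31,800, R32,200 (q = 4 of N = 7).
Log shortfalls: ln(38200/5800) = 1.8850; ln(38200/19000) = 0.6984; ln(38200/31800) = 0.1834; ln(38200/32200) = 0.1709.
W = 2.937612 / 7 = 0.420.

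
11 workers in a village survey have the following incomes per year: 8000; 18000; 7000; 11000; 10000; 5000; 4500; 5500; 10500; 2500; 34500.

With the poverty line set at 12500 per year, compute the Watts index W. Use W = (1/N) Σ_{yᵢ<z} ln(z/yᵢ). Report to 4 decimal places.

0.5382

Below the line: 2500, 4500, 5000, 5500, 7000, 8000, 10000, 10500, 11000 (q = 9 of N = 11).
Log gaps: ln(12500/2500) = 1.6094; ln(12500/4500) = 1.0217; ln(12500/5000) = 0.9163; ln(12500/5500) = 0.8210; ln(12500/7000) = 0.5798; ln(12500/8000) = 0.4463; ln(12500/10000) = 0.2231; ln(12500/10500) = 0.1744; ln(12500/11000) = 0.1278.
W = 5.919796 / 11 = 0.5382.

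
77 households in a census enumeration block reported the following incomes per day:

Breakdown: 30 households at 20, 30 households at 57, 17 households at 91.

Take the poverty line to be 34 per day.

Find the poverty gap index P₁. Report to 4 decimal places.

0.1604

Incomes under z: 30×20 (q = 30 of N = 77).
Normalized shortfalls: (34−20)/34 = 0.4118 (×30).
Sum of shortfalls = 12.352941; P₁ averages over all N: 12.352941 / 77 = 0.1604.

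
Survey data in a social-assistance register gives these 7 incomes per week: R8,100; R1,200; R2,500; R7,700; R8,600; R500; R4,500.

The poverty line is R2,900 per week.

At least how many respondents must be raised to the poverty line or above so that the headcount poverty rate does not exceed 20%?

3 of the 7 respondents are poor, so H = 3/7 = 0.429.
A headcount ratio of at most 20% allows at most ⌊0.20 × 7⌋ = 1 poor respondents.
So at least 3 − 1 = 2 must be lifted.

2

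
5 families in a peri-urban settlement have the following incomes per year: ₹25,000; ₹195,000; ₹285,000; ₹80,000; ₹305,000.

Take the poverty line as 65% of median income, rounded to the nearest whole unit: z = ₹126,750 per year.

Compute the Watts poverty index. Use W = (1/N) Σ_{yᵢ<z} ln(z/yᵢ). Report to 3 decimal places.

0.417

Incomes under z: ₹25,000, ₹80,000 (q = 2 of N = 5).
Log gaps: ln(126750/25000) = 1.6233; ln(126750/80000) = 0.4602.
W = 2.083531 / 5 = 0.417.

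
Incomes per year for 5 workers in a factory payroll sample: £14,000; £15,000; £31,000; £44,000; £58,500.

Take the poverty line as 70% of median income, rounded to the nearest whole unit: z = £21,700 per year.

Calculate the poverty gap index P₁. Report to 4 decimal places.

Poor units: £14,000, £15,000 (q = 2 of N = 5).
Relative gaps: (21700−14000)/21700 = 0.3548; (21700−15000)/21700 = 0.3088.
Sum of shortfalls = 0.663594; P₁ averages over all N: 0.663594 / 5 = 0.1327.

0.1327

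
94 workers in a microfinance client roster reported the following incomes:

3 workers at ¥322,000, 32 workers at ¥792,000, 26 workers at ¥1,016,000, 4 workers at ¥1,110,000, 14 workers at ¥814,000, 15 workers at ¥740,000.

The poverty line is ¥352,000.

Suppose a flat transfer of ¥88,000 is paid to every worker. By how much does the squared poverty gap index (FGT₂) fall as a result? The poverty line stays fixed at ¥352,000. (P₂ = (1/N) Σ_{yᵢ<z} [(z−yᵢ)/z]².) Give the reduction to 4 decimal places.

Before: below the line — 3×¥322,000; squared poverty gap index (FGT₂) = 0.000232.
After the ¥88,000 transfer: below the line — none; squared poverty gap index (FGT₂) = 0.000000.
Reduction = 0.000232 − 0.000000 = 0.0002.

0.0002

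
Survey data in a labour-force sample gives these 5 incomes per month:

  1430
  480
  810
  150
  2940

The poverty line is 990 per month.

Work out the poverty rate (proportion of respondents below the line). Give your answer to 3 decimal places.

0.600

3 of the 5 respondents have income below 990.
H = 3/5 = 0.600.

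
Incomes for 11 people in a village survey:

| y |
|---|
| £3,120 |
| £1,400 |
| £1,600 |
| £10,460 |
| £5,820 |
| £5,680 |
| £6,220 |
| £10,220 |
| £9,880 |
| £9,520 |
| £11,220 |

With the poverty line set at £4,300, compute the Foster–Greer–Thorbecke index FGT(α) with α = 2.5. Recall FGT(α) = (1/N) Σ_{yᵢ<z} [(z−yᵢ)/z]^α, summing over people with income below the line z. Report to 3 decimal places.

Incomes under z: £1,400, £1,600, £3,120 (q = 3 of N = 11).
Relative gaps: (4300−1400)/4300 = 0.6744; (4300−1600)/4300 = 0.6279; (4300−3120)/4300 = 0.2744.
Raised to α = 2.5: 0.37353; 0.31242; 0.03945.
Sum = 0.725397; FGT(2.5) = 0.725397 / 11 = 0.066.

0.066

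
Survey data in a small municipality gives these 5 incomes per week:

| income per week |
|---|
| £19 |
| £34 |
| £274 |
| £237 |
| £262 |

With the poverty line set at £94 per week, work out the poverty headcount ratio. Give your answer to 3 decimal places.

0.400

2 of the 5 families have income below £94.
H = 2/5 = 0.400.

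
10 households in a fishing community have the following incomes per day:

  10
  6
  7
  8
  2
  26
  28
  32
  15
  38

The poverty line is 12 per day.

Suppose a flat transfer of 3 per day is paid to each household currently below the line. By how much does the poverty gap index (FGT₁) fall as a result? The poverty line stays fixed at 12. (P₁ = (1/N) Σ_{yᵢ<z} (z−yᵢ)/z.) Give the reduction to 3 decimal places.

Before: below the line — 2, 6, 7, 8, 10; poverty gap index (FGT₁) = 0.22500.
After the 3 transfer: below the line — 5, 9, 10, 11; poverty gap index (FGT₁) = 0.10833.
Reduction = 0.22500 − 0.10833 = 0.117.

0.117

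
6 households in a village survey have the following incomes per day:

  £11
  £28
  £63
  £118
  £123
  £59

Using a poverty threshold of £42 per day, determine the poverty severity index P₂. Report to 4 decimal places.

0.1093

Incomes under z: £11, £28 (q = 2 of N = 6).
Normalized shortfalls: (42−11)/42 = 0.7381; (42−28)/42 = 0.3333.
Squared: 0.5448; 0.1111.
Sum = 0.655896; P₂ = 0.655896 / 6 = 0.1093.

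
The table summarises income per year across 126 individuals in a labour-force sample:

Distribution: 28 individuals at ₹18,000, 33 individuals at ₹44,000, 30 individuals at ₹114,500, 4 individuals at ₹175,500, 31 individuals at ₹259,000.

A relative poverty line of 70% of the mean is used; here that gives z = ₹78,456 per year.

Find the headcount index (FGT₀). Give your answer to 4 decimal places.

0.4841

61 of the 126 individuals have income below ₹78,456.
H = 61/126 = 0.4841.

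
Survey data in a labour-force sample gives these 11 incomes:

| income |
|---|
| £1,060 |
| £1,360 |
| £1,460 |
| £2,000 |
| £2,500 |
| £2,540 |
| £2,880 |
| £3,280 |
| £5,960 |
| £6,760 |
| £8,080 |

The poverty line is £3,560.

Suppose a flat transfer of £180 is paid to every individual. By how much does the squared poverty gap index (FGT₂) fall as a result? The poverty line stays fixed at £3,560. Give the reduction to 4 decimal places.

0.0276

Before: below the line — £1,060, £1,360, £1,460, £2,000, £2,500, £2,540, £2,880, £3,280; squared poverty gap index (FGT₂) = 0.148041.
After the £180 transfer: below the line — £1,240, £1,540, £1,640, £2,180, £2,680, £2,720, £3,060, £3,460; squared poverty gap index (FGT₂) = 0.120462.
Reduction = 0.148041 − 0.120462 = 0.0276.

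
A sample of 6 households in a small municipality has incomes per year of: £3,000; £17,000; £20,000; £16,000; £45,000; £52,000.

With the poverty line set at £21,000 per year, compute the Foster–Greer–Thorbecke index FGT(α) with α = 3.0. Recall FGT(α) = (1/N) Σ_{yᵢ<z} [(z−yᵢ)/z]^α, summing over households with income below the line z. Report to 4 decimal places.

Poor units: £3,000, £16,000, £17,000, £20,000 (q = 4 of N = 6).
Normalized shortfalls: (21000−3000)/21000 = 0.8571; (21000−16000)/21000 = 0.2381; (21000−17000)/21000 = 0.1905; (21000−20000)/21000 = 0.0476.
Raised to α = 3.0: 0.62974; 0.01350; 0.00691; 0.00011.
Sum = 0.650254; FGT(3.0) = 0.650254 / 6 = 0.1084.

0.1084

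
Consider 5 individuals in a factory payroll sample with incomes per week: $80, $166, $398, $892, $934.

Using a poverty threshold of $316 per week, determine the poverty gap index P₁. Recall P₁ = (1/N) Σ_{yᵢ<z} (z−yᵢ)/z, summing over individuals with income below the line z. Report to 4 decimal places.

0.2443

Incomes under z: $80, $166 (q = 2 of N = 5).
Shortfall ratios: (316−80)/316 = 0.7468; (316−166)/316 = 0.4747.
Σ = 1.221519. Dividing by the full population N = 5 gives P₁ = 0.2443.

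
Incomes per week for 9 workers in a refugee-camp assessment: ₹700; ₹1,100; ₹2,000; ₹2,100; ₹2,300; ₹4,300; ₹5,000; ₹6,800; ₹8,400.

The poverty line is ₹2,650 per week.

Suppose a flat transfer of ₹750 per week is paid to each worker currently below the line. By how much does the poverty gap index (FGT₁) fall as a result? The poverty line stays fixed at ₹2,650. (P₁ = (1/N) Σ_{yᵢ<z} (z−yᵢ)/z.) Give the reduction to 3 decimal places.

0.128

Before: below the line — ₹700, ₹1,100, ₹2,000, ₹2,100, ₹2,300; poverty gap index (FGT₁) = 0.21174.
After the ₹750 transfer: below the line — ₹1,450, ₹1,850; poverty gap index (FGT₁) = 0.08386.
Reduction = 0.21174 − 0.08386 = 0.128.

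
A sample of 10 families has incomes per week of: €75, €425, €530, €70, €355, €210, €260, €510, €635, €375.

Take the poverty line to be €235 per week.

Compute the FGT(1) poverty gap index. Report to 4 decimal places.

0.1489

Below z: €70, €75, €210 (q = 3 of N = 10).
Relative gaps: (235−70)/235 = 0.7021; (235−75)/235 = 0.6809; (235−210)/235 = 0.1064.
Sum of shortfalls = 1.489362; P₁ averages over all N: 1.489362 / 10 = 0.1489.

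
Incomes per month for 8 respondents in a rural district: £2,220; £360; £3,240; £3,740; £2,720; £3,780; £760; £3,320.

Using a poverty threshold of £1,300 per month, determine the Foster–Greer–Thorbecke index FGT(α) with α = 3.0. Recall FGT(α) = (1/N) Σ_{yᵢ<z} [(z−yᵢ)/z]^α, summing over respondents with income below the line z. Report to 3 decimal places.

Poor units: £360, £760 (q = 2 of N = 8).
Relative gaps: (1300−360)/1300 = 0.7231; (1300−760)/1300 = 0.4154.
Raised to α = 3.0: 0.37805; 0.07167.
Sum = 0.449726; FGT(3.0) = 0.449726 / 8 = 0.056.

0.056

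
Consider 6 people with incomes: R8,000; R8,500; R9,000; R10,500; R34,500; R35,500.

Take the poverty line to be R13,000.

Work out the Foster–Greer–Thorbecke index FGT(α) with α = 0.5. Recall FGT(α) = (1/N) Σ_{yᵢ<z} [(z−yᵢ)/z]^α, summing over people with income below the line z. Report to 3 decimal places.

Below z: R8,000, R8,500, R9,000, R10,500 (q = 4 of N = 6).
Normalized shortfalls: (13000−8000)/13000 = 0.3846; (13000−8500)/13000 = 0.3462; (13000−9000)/13000 = 0.3077; (13000−10500)/13000 = 0.1923.
Raised to α = 0.5: 0.62017; 0.58835; 0.55470; 0.43853.
Sum = 2.201751; FGT(0.5) = 2.201751 / 6 = 0.367.

0.367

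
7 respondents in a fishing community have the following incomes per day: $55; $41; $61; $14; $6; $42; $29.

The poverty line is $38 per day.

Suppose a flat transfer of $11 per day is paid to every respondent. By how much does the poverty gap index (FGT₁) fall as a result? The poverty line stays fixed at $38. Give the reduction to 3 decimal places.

Before: below the line — $6, $14, $29; poverty gap index (FGT₁) = 0.24436.
After the $11 transfer: below the line — $17, $25; poverty gap index (FGT₁) = 0.12782.
Reduction = 0.24436 − 0.12782 = 0.117.

0.117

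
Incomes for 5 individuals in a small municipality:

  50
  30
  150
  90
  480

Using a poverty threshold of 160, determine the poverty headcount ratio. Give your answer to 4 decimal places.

0.8000

4 of the 5 individuals have income below 160.
H = 4/5 = 0.8000.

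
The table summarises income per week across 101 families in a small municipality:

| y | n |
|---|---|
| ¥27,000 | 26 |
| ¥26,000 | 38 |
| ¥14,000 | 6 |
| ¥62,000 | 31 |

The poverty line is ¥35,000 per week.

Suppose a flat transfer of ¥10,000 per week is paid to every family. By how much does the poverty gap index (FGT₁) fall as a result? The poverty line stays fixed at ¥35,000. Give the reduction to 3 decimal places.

Before: below the line — 6×¥14,000, 38×¥26,000, 26×¥27,000; poverty gap index (FGT₁) = 0.19123.
After the ¥10,000 transfer: below the line — 6×¥24,000; poverty gap index (FGT₁) = 0.01867.
Reduction = 0.19123 − 0.01867 = 0.173.

0.173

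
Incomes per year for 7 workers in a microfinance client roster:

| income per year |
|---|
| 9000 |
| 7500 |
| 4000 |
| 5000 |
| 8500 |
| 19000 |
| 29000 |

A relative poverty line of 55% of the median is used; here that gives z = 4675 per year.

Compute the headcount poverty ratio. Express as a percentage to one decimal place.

1 of the 7 workers have income below 4675.
H = 1/7 = 14.3%.

14.3%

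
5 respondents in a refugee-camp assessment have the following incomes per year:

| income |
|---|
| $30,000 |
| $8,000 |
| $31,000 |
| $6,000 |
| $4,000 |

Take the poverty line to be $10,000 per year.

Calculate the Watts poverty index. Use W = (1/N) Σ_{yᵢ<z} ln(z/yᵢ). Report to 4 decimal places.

0.3301

Below z: $4,000, $6,000, $8,000 (q = 3 of N = 5).
ln(z/y) terms: ln(10000/4000) = 0.9163; ln(10000/6000) = 0.5108; ln(10000/8000) = 0.2231.
W = 1.650260 / 5 = 0.3301.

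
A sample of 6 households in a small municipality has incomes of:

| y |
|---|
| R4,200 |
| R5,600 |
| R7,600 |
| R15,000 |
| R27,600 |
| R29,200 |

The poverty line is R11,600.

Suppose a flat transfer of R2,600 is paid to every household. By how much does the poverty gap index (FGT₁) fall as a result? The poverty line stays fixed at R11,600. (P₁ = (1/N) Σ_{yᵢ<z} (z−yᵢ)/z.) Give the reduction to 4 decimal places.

0.1121

Before: below the line — R4,200, R5,600, R7,600; poverty gap index (FGT₁) = 0.250000.
After the R2,600 transfer: below the line — R6,800, R8,200, R10,200; poverty gap index (FGT₁) = 0.137931.
Reduction = 0.250000 − 0.137931 = 0.1121.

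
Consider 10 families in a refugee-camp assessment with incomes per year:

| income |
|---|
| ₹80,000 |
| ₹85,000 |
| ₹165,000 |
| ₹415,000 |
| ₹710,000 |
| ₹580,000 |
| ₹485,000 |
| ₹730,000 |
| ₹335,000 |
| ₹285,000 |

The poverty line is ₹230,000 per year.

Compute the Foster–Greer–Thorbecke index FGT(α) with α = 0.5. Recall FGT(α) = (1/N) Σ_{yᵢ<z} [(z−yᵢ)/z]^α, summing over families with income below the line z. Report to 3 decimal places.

0.213

Below the line: ₹80,000, ₹85,000, ₹165,000 (q = 3 of N = 10).
Gap ratios (z−y)/z: (230000−80000)/230000 = 0.6522; (230000−85000)/230000 = 0.6304; (230000−165000)/230000 = 0.2826.
Raised to α = 0.5: 0.80757; 0.79400; 0.53161.
Sum = 2.133182; FGT(0.5) = 2.133182 / 10 = 0.213.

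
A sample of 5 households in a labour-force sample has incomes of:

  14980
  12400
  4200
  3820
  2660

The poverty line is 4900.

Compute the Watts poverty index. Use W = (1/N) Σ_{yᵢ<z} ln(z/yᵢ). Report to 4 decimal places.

0.2028

Below z: 2660, 3820, 4200 (q = 3 of N = 5).
Log shortfalls: ln(4900/2660) = 0.6109; ln(4900/3820) = 0.2490; ln(4900/4200) = 0.1542.
W = 1.014045 / 5 = 0.2028.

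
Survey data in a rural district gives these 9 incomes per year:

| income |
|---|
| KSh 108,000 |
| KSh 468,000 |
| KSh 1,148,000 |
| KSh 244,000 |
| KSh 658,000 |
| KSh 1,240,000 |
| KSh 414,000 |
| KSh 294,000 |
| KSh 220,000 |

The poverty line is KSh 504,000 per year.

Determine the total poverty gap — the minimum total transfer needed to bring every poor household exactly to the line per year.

Incomes under z: KSh 108,000, KSh 220,000, KSh 244,000, KSh 294,000, KSh 414,000, KSh 468,000 (q = 6 of N = 9).
Individual gaps: 504000−108000 = 396000; 504000−220000 = 284000; 504000−244000 = 260000; 504000−294000 = 210000; 504000−414000 = 90000; 504000−468000 = 36000.
Aggregate gap = KSh 1,276,000.

KSh 1,276,000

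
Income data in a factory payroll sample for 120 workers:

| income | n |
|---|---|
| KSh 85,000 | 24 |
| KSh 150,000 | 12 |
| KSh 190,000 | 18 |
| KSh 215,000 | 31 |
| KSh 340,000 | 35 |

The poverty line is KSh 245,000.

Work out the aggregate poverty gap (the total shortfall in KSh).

Incomes under z: 24×KSh 85,000, 12×KSh 150,000, 18×KSh 190,000, 31×KSh 215,000 (q = 85 of N = 120).
Individual gaps: 24×(245000−85000) = 3840000; 12×(245000−150000) = 1140000; 18×(245000−190000) = 990000; 31×(245000−215000) = 930000.
Aggregate gap = KSh 6,900,000.

KSh 6,900,000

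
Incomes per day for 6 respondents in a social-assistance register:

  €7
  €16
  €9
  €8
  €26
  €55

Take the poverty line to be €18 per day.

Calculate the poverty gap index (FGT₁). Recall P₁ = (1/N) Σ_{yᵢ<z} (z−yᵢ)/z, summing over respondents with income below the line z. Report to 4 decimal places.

0.2963

Below z: €7, €8, €9, €16 (q = 4 of N = 6).
Gap ratios (z−y)/z: (18−7)/18 = 0.6111; (18−8)/18 = 0.5556; (18−9)/18 = 0.5000; (18−16)/18 = 0.1111.
Sum of shortfalls = 1.777778; P₁ averages over all N: 1.777778 / 6 = 0.2963.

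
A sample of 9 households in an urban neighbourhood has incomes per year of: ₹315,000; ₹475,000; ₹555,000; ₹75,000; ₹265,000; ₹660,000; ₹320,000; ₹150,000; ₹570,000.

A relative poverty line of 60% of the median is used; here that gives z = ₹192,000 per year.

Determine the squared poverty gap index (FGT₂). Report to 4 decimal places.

Poor units: ₹75,000, ₹150,000 (q = 2 of N = 9).
Relative gaps: (192000−75000)/192000 = 0.6094; (192000−150000)/192000 = 0.2188.
Squared: 0.3713; 0.0479.
Sum = 0.419189; P₂ = 0.419189 / 9 = 0.0466.

0.0466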